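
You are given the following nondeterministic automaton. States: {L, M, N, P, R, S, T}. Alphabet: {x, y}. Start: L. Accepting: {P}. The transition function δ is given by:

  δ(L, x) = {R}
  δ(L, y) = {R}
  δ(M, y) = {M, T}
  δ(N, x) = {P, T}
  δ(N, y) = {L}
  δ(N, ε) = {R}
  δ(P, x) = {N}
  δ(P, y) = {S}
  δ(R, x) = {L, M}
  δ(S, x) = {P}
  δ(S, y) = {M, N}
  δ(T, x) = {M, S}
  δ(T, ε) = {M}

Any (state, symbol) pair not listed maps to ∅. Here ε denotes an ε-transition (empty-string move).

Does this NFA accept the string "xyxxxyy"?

Start in {L}.
Read 'x': L→{R}; now {R}.
Read 'y': R→∅; now ∅.
The set is empty and remains empty for the remaining 5 symbols.
The final set ∅ contains no accepting state.

No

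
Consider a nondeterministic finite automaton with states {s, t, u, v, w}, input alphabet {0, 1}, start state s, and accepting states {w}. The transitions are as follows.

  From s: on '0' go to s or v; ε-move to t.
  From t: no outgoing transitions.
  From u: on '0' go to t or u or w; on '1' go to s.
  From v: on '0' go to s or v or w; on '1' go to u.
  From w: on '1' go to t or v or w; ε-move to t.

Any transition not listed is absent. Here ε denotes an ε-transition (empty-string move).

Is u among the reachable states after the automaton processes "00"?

No

Start: ε-closure({s}) = {s, t}.
Read '0': {s, t} → {s, t, v}.
Read '0': {s, t, v} → {s, t, v, w}.
State u is not in {s, t, v, w}.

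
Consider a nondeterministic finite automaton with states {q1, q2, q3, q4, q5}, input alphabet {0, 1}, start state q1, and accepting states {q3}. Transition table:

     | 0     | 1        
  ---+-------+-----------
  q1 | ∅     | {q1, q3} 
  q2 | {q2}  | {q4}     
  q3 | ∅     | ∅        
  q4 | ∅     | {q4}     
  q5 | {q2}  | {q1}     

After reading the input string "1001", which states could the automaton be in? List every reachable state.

∅

Start in {q1}.
Read '1': {q1} → {q1, q3}.
Read '0': {q1, q3} → ∅.
The set is empty and remains empty for the remaining 2 symbols.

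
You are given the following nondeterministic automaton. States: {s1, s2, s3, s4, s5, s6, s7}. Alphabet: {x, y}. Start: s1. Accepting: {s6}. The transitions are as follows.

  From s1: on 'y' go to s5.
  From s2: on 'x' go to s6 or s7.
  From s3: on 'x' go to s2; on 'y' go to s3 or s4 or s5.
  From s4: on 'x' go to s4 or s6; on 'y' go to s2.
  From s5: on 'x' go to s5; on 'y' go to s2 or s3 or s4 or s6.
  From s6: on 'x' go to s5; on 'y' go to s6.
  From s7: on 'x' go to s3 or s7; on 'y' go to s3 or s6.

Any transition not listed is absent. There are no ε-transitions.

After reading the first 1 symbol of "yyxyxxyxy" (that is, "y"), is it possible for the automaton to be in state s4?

Start in {s1}.
Read 'y': s1→{s5}; now {s5}.
State s4 is not in {s5}.

No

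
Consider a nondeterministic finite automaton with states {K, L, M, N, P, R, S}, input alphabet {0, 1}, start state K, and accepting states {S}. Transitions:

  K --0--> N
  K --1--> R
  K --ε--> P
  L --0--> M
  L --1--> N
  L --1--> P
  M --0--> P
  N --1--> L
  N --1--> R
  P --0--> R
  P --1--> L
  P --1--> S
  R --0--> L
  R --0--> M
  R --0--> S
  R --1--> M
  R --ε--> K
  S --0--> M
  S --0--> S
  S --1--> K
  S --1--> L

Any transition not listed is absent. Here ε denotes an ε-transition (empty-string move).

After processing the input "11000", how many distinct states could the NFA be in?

7

Start: ε-closure({K}) = {K, P}.
Read '1': {K, P} → {K, L, P, R, S}.
Read '1': {K, L, P, R, S} → {K, L, M, N, P, R, S}.
Read '0': {K, L, M, N, P, R, S} → {K, L, M, N, P, R, S}.
Read '0': {K, L, M, N, P, R, S} → {K, L, M, N, P, R, S}.
Read '0': {K, L, M, N, P, R, S} → {K, L, M, N, P, R, S}.
That set has 7 states.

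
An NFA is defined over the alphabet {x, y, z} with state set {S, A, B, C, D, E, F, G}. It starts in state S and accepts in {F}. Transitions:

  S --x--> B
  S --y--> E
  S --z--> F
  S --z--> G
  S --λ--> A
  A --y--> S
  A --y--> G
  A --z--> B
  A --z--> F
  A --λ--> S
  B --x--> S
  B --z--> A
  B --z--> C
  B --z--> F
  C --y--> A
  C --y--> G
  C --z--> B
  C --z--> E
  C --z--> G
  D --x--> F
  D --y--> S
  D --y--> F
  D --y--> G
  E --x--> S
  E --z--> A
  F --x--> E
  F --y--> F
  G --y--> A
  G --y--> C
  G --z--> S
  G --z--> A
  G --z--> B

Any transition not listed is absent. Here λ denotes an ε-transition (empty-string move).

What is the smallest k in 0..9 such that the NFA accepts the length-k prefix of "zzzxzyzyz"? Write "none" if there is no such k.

1

Start: ε-closure({S}) = {S, A}.
Read 'z': S→{F, G}, A→{B, F}; now {B, F, G}.
None of the earlier sets intersect F, but {B, F, G} does.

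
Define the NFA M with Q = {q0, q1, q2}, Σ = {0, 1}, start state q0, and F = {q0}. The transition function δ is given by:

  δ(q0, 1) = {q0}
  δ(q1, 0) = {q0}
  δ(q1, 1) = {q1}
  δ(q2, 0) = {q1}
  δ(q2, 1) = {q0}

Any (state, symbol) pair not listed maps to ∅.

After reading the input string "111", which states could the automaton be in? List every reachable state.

{q0}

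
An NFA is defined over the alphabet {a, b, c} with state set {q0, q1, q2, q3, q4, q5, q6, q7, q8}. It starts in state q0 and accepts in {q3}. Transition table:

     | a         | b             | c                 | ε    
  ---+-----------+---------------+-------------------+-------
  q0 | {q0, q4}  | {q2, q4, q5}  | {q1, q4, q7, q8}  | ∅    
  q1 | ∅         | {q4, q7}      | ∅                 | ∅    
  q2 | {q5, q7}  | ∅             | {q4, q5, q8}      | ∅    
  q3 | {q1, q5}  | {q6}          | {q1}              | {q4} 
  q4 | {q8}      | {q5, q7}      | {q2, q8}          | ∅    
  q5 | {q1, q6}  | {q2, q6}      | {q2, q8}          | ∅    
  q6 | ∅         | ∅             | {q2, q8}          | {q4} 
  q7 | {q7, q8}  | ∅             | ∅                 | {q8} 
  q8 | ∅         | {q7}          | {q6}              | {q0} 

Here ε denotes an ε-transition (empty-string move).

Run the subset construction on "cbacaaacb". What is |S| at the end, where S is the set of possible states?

Start in {q0}.
Read 'c': q0→{q1, q4, q7, q8}; union {q1, q4, q7, q8}; ε-closure = {q0, q1, q4, q7, q8}.
Read 'b': q0→{q2, q4, q5}, q1→{q4, q7}, q4→{q5, q7}, q7→∅, q8→{q7}; union {q2, q4, q5, q7}; ε-closure = {q0, q2, q4, q5, q7, q8}.
Read 'a': q0→{q0, q4}, q2→{q5, q7}, q4→{q8}, q5→{q1, q6}, q7→{q7, q8}, q8→∅; now {q0, q1, q4, q5, q6, q7, q8}.
Read 'c': q0→{q1, q4, q7, q8}, q1→∅, q4→{q2, q8}, q5→{q2, q8}, q6→{q2, q8}, q7→∅, q8→{q6}; union {q1, q2, q4, q6, q7, q8}; ε-closure = {q0, q1, q2, q4, q6, q7, q8}.
Read 'a': q0→{q0, q4}, q1→∅, q2→{q5, q7}, q4→{q8}, q6→∅, q7→{q7, q8}, q8→∅; now {q0, q4, q5, q7, q8}.
Read 'a': q0→{q0, q4}, q4→{q8}, q5→{q1, q6}, q7→{q7, q8}, q8→∅; now {q0, q1, q4, q6, q7, q8}.
Read 'a': q0→{q0, q4}, q1→∅, q4→{q8}, q6→∅, q7→{q7, q8}, q8→∅; now {q0, q4, q7, q8}.
Read 'c': q0→{q1, q4, q7, q8}, q4→{q2, q8}, q7→∅, q8→{q6}; union {q1, q2, q4, q6, q7, q8}; ε-closure = {q0, q1, q2, q4, q6, q7, q8}.
Read 'b': q0→{q2, q4, q5}, q1→{q4, q7}, q2→∅, q4→{q5, q7}, q6→∅, q7→∅, q8→{q7}; union {q2, q4, q5, q7}; ε-closure = {q0, q2, q4, q5, q7, q8}.
That set has 6 states.

6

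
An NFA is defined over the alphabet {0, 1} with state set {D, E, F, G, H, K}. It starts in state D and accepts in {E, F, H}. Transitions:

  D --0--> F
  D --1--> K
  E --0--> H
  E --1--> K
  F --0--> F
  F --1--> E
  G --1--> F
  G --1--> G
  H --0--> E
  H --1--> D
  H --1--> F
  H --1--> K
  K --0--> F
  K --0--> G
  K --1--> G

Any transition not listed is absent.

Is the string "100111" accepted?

Start in {D}.
Read '1': D→{K}; now {K}.
Read '0': K→{F, G}; now {F, G}.
Read '0': F→{F}, G→∅; now {F}.
Read '1': F→{E}; now {E}.
Read '1': E→{K}; now {K}.
Read '1': K→{G}; now {G}.
The final set {G} contains no accepting state.

No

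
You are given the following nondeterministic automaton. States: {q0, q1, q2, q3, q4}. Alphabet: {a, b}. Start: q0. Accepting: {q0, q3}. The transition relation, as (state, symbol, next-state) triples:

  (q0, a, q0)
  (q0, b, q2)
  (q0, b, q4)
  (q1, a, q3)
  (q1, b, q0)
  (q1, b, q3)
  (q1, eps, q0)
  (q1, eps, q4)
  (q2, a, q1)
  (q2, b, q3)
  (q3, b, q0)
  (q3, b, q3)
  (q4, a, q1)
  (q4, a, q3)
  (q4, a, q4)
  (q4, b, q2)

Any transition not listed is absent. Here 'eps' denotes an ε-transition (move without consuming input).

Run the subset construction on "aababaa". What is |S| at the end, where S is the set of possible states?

4

Start in {q0}.
Read 'a': {q0} → {q0}.
Read 'a': {q0} → {q0}.
Read 'b': {q0} → {q2, q4}.
Read 'a': {q2, q4} → {q0, q1, q3, q4}.
Read 'b': {q0, q1, q3, q4} → {q0, q2, q3, q4}.
Read 'a': {q0, q2, q3, q4} → {q0, q1, q3, q4}.
Read 'a': {q0, q1, q3, q4} → {q0, q1, q3, q4}.
That set has 4 states.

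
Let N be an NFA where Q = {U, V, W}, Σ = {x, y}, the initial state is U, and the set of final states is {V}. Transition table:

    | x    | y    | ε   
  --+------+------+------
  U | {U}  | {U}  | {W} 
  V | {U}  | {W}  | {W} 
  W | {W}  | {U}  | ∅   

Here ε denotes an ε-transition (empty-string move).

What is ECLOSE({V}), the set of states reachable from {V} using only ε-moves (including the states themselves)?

{V, W}

Begin with {V}.
ε-move V → W; add W.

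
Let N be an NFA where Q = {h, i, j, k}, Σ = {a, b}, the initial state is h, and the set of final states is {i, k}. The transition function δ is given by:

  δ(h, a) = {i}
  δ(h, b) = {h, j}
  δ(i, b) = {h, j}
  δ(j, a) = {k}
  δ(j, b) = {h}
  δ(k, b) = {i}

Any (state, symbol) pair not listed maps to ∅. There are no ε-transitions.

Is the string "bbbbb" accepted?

No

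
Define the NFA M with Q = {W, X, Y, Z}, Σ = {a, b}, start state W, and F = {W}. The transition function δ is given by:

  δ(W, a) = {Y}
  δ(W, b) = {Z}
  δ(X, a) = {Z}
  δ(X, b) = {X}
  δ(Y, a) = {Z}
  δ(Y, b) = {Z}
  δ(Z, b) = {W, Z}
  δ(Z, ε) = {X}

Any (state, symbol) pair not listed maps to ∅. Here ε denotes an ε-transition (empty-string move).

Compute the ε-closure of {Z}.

{X, Z}

Begin with {Z}.
ε-move Z → X; add X.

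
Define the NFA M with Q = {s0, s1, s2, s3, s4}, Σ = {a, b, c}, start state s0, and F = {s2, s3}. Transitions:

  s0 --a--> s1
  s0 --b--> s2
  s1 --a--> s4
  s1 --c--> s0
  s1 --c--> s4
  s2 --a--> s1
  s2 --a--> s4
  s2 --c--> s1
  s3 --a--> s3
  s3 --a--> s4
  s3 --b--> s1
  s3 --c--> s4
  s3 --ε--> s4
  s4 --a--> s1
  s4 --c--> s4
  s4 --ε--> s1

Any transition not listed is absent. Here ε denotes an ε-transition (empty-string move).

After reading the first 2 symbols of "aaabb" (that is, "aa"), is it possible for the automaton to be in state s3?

Start in {s0}.
Read 'a': s0→{s1}; now {s1}.
Read 'a': s1→{s4}; union {s4}; ε-closure = {s1, s4}.
State s3 is not in {s1, s4}.

No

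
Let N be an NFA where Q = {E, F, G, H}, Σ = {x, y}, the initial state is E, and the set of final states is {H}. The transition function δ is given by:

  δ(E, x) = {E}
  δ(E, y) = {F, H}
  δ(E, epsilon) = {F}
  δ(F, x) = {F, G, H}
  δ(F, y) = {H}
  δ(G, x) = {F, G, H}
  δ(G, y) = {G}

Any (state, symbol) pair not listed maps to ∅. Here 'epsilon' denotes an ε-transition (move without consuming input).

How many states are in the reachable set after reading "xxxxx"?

Start: ε-closure({E}) = {E, F}.
Read 'x': {E, F} → {E, F, G, H}.
Read 'x': {E, F, G, H} → {E, F, G, H}.
Read 'x': {E, F, G, H} → {E, F, G, H}.
Read 'x': {E, F, G, H} → {E, F, G, H}.
Read 'x': {E, F, G, H} → {E, F, G, H}.
That set has 4 states.

4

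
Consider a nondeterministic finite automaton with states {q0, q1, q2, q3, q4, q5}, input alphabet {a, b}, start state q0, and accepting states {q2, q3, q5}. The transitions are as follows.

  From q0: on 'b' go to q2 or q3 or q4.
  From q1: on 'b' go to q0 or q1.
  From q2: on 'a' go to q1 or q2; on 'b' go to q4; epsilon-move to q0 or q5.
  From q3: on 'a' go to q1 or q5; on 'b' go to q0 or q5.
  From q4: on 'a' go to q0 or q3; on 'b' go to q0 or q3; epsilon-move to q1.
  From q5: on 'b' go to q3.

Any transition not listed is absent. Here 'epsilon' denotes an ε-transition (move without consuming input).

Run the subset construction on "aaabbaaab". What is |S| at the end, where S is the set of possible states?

Start in {q0}.
Read 'a': {q0} → ∅.
The set is empty and remains empty for the remaining 8 symbols.
That set has 0 states.

0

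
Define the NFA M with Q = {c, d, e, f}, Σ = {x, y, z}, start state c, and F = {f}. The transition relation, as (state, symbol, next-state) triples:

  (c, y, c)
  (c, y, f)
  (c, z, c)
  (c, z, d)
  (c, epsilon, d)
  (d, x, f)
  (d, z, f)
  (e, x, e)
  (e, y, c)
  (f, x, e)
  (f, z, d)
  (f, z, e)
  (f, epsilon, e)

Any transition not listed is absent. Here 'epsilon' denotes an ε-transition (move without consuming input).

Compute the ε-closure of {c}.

{c, d}

Begin with {c}.
ε-move c → d; add d.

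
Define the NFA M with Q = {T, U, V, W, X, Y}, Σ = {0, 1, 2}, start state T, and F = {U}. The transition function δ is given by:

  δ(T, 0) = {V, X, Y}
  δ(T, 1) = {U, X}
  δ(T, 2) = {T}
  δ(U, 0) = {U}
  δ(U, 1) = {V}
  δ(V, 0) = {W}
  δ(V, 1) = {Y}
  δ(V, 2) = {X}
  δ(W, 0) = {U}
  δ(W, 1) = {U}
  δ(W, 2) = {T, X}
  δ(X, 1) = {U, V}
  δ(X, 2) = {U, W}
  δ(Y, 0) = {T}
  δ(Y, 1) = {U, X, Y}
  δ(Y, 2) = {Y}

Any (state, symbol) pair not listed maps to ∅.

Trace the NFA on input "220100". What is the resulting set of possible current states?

Start in {T}.
Read '2': T→{T}; now {T}.
Read '2': T→{T}; now {T}.
Read '0': T→{V, X, Y}; now {V, X, Y}.
Read '1': V→{Y}, X→{U, V}, Y→{U, X, Y}; now {U, V, X, Y}.
Read '0': U→{U}, V→{W}, X→∅, Y→{T}; now {T, U, W}.
Read '0': T→{V, X, Y}, U→{U}, W→{U}; now {U, V, X, Y}.

{U, V, X, Y}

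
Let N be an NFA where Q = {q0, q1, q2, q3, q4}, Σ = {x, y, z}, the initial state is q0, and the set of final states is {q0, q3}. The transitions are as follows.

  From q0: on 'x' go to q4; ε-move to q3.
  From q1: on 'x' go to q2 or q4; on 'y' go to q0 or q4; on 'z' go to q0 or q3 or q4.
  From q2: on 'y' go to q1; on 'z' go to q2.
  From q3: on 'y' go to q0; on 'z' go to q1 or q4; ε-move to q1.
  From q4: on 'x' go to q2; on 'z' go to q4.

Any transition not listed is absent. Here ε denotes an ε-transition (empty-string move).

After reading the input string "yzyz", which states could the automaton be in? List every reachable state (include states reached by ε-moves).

Start: ε-closure({q0}) = {q0, q1, q3}.
Read 'y': {q0, q1, q3} → {q0, q1, q3, q4}.
Read 'z': {q0, q1, q3, q4} → {q0, q1, q3, q4}.
Read 'y': {q0, q1, q3, q4} → {q0, q1, q3, q4}.
Read 'z': {q0, q1, q3, q4} → {q0, q1, q3, q4}.

{q0, q1, q3, q4}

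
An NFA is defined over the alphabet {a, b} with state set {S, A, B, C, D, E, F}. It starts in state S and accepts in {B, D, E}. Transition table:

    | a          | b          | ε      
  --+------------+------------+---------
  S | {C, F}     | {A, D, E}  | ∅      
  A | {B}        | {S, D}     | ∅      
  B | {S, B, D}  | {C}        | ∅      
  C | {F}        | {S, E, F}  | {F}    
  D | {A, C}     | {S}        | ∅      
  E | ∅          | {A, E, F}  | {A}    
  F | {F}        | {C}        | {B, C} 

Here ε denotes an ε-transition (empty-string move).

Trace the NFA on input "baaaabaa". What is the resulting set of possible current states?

{S, A, B, C, D, F}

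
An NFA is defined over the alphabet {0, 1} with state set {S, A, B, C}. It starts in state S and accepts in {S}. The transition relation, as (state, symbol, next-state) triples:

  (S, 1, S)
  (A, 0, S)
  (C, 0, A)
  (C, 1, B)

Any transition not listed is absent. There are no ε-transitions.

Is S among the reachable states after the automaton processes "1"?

Start in {S}.
Read '1': {S} → {S}.
State S is in {S}.

Yes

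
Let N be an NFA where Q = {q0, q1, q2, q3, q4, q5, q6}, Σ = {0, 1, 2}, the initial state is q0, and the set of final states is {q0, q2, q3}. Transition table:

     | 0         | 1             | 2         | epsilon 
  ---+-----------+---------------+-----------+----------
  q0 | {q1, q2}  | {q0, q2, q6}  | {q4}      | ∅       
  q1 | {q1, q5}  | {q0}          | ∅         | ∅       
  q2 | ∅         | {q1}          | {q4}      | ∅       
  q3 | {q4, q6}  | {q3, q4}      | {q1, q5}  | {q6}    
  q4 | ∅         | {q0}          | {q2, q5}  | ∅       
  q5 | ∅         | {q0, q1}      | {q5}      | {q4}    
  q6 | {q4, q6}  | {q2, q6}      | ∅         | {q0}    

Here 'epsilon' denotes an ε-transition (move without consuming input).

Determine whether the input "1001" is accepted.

Yes

Start in {q0}.
Read '1': {q0} → {q0, q2, q6}.
Read '0': {q0, q2, q6} → {q0, q1, q2, q4, q6}.
Read '0': {q0, q1, q2, q4, q6} → {q0, q1, q2, q4, q5, q6}.
Read '1': {q0, q1, q2, q4, q5, q6} → {q0, q1, q2, q6}.
The final set {q0, q1, q2, q6} contains the accepting states q0, q2.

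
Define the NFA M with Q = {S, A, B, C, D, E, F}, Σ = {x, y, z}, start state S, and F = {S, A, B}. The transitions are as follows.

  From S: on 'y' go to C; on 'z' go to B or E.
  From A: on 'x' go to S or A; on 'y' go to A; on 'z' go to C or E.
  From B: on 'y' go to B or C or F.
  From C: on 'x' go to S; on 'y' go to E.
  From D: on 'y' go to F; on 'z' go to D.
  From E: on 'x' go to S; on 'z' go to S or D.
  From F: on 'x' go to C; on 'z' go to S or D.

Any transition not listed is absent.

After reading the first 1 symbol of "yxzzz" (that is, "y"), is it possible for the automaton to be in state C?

Start in {S}.
Read 'y': S→{C}; now {C}.
State C is in {C}.

Yes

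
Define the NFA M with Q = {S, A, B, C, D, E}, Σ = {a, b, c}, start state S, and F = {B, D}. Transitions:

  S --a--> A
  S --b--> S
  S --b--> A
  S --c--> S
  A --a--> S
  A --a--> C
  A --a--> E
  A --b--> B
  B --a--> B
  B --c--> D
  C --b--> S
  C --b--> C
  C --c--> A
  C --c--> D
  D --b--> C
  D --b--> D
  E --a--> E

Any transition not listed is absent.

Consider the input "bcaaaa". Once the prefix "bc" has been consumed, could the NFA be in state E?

Start in {S}.
Read 'b': S→{S, A}; now {S, A}.
Read 'c': S→{S}, A→∅; now {S}.
State E is not in {S}.

No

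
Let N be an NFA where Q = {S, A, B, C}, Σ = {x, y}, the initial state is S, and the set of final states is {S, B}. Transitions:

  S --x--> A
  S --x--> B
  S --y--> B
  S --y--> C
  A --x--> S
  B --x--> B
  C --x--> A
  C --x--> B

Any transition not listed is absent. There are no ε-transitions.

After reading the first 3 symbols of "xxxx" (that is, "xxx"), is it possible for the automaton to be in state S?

No

Start in {S}.
Read 'x': {S} → {A, B}.
Read 'x': {A, B} → {S, B}.
Read 'x': {S, B} → {A, B}.
State S is not in {A, B}.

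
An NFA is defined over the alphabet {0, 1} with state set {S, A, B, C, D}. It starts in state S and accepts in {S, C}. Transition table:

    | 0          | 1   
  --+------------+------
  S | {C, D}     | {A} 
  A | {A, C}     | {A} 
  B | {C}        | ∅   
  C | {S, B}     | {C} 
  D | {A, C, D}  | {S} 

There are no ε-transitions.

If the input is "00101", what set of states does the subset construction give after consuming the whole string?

Start in {S}.
Read '0': S→{C, D}; now {C, D}.
Read '0': C→{S, B}, D→{A, C, D}; now {S, A, B, C, D}.
Read '1': S→{A}, A→{A}, B→∅, C→{C}, D→{S}; now {S, A, C}.
Read '0': S→{C, D}, A→{A, C}, C→{S, B}; now {S, A, B, C, D}.
Read '1': S→{A}, A→{A}, B→∅, C→{C}, D→{S}; now {S, A, C}.

{S, A, C}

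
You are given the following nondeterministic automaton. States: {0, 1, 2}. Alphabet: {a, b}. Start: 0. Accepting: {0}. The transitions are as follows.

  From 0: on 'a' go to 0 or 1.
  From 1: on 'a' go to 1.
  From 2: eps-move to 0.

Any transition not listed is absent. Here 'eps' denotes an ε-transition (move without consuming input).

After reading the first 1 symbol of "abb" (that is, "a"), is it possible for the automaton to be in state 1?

Start in {0}.
Read 'a': 0→{0, 1}; now {0, 1}.
State 1 is in {0, 1}.

Yes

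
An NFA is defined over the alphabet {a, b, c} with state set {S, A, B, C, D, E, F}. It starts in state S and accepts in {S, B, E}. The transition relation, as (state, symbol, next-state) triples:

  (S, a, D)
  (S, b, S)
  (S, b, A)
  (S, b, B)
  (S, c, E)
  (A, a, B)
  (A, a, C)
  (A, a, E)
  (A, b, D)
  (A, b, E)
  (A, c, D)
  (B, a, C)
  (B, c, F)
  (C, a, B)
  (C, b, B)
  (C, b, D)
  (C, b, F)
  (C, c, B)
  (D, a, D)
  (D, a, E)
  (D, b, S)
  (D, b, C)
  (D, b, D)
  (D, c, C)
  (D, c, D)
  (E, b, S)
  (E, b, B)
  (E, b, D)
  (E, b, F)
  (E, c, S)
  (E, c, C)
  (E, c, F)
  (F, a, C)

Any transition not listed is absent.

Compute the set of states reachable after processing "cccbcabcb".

{S, B, C, D, F}

Start in {S}.
Read 'c': S→{E}; now {E}.
Read 'c': E→{S, C, F}; now {S, C, F}.
Read 'c': S→{E}, C→{B}, F→∅; now {B, E}.
Read 'b': B→∅, E→{S, B, D, F}; now {S, B, D, F}.
Read 'c': S→{E}, B→{F}, D→{C, D}, F→∅; now {C, D, E, F}.
Read 'a': C→{B}, D→{D, E}, E→∅, F→{C}; now {B, C, D, E}.
Read 'b': B→∅, C→{B, D, F}, D→{S, C, D}, E→{S, B, D, F}; now {S, B, C, D, F}.
Read 'c': S→{E}, B→{F}, C→{B}, D→{C, D}, F→∅; now {B, C, D, E, F}.
Read 'b': B→∅, C→{B, D, F}, D→{S, C, D}, E→{S, B, D, F}, F→∅; now {S, B, C, D, F}.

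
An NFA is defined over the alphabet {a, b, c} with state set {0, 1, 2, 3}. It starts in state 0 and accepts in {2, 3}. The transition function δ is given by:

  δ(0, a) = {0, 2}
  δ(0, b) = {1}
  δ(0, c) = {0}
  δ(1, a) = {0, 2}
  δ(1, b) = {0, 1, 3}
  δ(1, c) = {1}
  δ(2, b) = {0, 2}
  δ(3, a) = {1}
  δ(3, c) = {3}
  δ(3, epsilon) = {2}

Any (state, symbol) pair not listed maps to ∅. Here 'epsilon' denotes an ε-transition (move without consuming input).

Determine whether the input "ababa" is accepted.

Yes

Start in {0}.
Read 'a': 0→{0, 2}; now {0, 2}.
Read 'b': 0→{1}, 2→{0, 2}; now {0, 1, 2}.
Read 'a': 0→{0, 2}, 1→{0, 2}, 2→∅; now {0, 2}.
Read 'b': 0→{1}, 2→{0, 2}; now {0, 1, 2}.
Read 'a': 0→{0, 2}, 1→{0, 2}, 2→∅; now {0, 2}.
The final set {0, 2} contains the accepting state 2.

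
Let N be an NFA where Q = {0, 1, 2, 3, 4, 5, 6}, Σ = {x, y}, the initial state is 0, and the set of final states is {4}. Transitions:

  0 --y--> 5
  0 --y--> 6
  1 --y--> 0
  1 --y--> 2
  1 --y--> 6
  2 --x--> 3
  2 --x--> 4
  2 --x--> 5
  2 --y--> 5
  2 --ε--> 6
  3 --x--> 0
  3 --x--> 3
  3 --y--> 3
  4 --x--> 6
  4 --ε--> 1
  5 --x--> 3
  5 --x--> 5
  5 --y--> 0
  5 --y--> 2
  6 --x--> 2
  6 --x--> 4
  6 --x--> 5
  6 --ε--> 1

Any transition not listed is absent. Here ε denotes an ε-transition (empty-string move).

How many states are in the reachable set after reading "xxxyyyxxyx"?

Start in {0}.
Read 'x': {0} → ∅.
The set is empty and remains empty for the remaining 9 symbols.
That set has 0 states.

0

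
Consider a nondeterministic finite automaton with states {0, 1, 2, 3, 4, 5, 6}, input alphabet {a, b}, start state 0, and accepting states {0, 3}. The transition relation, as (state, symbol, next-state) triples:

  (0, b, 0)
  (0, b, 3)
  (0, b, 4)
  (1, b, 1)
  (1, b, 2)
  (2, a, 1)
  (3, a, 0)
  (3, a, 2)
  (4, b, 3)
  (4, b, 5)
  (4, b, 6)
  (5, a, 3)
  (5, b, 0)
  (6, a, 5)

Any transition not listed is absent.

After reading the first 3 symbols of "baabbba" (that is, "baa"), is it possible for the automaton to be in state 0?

No

Start in {0}.
Read 'b': {0} → {0, 3, 4}.
Read 'a': {0, 3, 4} → {0, 2}.
Read 'a': {0, 2} → {1}.
State 0 is not in {1}.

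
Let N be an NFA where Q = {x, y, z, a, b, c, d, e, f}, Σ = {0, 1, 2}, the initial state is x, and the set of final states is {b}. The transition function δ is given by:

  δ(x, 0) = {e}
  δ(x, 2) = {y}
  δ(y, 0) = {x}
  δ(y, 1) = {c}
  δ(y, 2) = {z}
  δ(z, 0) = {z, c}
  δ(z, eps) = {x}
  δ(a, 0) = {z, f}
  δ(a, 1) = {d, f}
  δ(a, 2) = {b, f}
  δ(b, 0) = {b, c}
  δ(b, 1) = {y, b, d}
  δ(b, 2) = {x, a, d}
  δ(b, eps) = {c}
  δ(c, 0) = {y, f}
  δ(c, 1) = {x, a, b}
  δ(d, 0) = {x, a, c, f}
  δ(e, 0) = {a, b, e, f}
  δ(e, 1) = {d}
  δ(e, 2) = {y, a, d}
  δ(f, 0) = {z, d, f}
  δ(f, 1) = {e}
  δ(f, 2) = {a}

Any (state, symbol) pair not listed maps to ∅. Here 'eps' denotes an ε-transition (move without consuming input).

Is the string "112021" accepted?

No

Start in {x}.
Read '1': x→∅; now ∅.
The set is empty and remains empty for the remaining 5 symbols.
The final set ∅ contains no accepting state.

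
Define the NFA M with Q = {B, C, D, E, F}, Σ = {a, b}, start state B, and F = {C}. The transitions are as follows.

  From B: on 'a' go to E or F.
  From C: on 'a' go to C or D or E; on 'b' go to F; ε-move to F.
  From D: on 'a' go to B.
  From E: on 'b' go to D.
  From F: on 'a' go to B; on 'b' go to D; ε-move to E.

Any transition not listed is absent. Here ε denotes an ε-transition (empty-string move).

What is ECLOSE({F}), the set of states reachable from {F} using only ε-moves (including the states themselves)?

Begin with {F}.
ε-move F → E; add E.

{E, F}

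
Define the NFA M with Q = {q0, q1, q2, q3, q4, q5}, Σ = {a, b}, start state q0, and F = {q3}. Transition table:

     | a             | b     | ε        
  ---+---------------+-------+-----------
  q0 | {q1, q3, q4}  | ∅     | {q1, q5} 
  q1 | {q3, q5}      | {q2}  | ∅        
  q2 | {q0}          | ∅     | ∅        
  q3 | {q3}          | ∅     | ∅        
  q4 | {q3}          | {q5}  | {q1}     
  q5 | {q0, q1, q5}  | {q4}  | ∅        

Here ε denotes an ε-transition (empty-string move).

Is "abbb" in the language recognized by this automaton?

Start: ε-closure({q0}) = {q0, q1, q5}.
Read 'a': q0→{q1, q3, q4}, q1→{q3, q5}, q5→{q0, q1, q5}; now {q0, q1, q3, q4, q5}.
Read 'b': q0→∅, q1→{q2}, q3→∅, q4→{q5}, q5→{q4}; union {q2, q4, q5}; ε-closure = {q1, q2, q4, q5}.
Read 'b': q1→{q2}, q2→∅, q4→{q5}, q5→{q4}; union {q2, q4, q5}; ε-closure = {q1, q2, q4, q5}.
Read 'b': q1→{q2}, q2→∅, q4→{q5}, q5→{q4}; union {q2, q4, q5}; ε-closure = {q1, q2, q4, q5}.
The final set {q1, q2, q4, q5} contains no accepting state.

No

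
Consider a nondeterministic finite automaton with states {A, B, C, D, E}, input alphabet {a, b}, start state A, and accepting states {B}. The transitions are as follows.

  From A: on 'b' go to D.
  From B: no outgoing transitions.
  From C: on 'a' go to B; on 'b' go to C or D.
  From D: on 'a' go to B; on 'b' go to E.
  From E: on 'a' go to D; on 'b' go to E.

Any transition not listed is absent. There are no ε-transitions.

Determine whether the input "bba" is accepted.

No

Start in {A}.
Read 'b': A→{D}; now {D}.
Read 'b': D→{E}; now {E}.
Read 'a': E→{D}; now {D}.
The final set {D} contains no accepting state.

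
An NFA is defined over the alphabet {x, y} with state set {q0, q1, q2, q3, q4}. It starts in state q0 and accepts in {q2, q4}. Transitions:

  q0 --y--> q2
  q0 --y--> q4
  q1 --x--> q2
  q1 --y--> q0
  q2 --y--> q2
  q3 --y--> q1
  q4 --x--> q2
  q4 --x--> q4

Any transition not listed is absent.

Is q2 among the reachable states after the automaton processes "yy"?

Yes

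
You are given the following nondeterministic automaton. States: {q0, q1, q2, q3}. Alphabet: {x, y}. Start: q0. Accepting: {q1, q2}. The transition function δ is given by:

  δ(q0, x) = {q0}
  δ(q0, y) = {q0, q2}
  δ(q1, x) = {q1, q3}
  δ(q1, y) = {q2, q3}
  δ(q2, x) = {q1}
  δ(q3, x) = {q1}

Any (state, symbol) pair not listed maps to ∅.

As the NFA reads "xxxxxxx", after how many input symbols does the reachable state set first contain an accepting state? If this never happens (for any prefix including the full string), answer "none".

none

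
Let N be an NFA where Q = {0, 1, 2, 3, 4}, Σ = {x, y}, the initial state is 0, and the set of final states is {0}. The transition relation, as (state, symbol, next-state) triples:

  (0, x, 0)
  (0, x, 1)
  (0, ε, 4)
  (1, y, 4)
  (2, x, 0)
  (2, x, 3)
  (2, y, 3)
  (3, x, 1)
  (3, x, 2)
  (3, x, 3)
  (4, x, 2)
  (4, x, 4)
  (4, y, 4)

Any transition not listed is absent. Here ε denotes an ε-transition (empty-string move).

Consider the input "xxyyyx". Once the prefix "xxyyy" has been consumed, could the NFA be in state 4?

Yes

Start: ε-closure({0}) = {0, 4}.
Read 'x': 0→{0, 1}, 4→{2, 4}; now {0, 1, 2, 4}.
Read 'x': 0→{0, 1}, 1→∅, 2→{0, 3}, 4→{2, 4}; now {0, 1, 2, 3, 4}.
Read 'y': 0→∅, 1→{4}, 2→{3}, 3→∅, 4→{4}; now {3, 4}.
Read 'y': 3→∅, 4→{4}; now {4}.
Read 'y': 4→{4}; now {4}.
State 4 is in {4}.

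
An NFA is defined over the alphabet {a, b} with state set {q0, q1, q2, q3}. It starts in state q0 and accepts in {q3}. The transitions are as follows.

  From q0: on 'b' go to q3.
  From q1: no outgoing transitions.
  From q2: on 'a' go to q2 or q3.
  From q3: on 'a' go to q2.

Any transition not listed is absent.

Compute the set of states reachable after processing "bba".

Start in {q0}.
Read 'b': q0→{q3}; now {q3}.
Read 'b': q3→∅; now ∅.
The set is empty and remains empty for the remaining 1 symbol.

∅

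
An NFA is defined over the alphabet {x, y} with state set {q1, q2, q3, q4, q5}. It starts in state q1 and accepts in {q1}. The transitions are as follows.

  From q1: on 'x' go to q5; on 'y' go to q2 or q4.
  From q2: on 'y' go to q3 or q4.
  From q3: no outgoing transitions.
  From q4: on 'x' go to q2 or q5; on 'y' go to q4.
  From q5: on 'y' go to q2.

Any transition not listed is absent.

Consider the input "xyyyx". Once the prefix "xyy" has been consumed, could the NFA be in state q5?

No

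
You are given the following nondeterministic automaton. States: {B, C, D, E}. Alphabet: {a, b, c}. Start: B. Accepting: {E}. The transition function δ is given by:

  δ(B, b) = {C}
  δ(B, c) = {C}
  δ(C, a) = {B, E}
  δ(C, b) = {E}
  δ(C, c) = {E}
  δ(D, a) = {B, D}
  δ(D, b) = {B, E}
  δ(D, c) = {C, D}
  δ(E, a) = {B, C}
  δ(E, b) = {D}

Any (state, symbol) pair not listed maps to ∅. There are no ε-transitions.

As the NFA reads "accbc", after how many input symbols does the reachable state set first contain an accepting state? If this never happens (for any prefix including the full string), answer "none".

Start in {B}.
Read 'a': B→∅; now ∅.
The set is empty and remains empty for the remaining 4 symbols.
No reachable set along the way intersects F.

none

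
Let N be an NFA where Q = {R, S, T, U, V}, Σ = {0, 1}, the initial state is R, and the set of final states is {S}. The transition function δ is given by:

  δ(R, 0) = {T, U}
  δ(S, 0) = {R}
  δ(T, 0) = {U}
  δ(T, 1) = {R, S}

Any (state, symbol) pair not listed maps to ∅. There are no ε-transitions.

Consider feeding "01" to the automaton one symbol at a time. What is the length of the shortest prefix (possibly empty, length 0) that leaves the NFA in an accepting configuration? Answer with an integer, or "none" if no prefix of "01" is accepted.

2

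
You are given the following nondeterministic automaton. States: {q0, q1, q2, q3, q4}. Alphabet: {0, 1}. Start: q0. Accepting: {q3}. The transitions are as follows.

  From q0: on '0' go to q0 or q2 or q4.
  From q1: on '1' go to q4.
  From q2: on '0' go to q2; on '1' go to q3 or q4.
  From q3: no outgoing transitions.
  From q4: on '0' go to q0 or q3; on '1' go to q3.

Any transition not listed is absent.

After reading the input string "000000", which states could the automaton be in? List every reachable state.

Start in {q0}.
Read '0': q0→{q0, q2, q4}; now {q0, q2, q4}.
Read '0': q0→{q0, q2, q4}, q2→{q2}, q4→{q0, q3}; now {q0, q2, q3, q4}.
Read '0': q0→{q0, q2, q4}, q2→{q2}, q3→∅, q4→{q0, q3}; now {q0, q2, q3, q4}.
Read '0': q0→{q0, q2, q4}, q2→{q2}, q3→∅, q4→{q0, q3}; now {q0, q2, q3, q4}.
Read '0': q0→{q0, q2, q4}, q2→{q2}, q3→∅, q4→{q0, q3}; now {q0, q2, q3, q4}.
Read '0': q0→{q0, q2, q4}, q2→{q2}, q3→∅, q4→{q0, q3}; now {q0, q2, q3, q4}.

{q0, q2, q3, q4}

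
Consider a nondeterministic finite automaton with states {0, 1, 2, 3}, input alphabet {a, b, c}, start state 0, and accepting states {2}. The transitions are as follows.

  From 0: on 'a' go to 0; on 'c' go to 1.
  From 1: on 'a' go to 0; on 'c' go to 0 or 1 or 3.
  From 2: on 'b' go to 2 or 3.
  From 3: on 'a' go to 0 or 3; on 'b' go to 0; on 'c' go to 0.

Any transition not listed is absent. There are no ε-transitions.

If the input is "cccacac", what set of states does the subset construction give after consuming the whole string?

{1}

Start in {0}.
Read 'c': 0→{1}; now {1}.
Read 'c': 1→{0, 1, 3}; now {0, 1, 3}.
Read 'c': 0→{1}, 1→{0, 1, 3}, 3→{0}; now {0, 1, 3}.
Read 'a': 0→{0}, 1→{0}, 3→{0, 3}; now {0, 3}.
Read 'c': 0→{1}, 3→{0}; now {0, 1}.
Read 'a': 0→{0}, 1→{0}; now {0}.
Read 'c': 0→{1}; now {1}.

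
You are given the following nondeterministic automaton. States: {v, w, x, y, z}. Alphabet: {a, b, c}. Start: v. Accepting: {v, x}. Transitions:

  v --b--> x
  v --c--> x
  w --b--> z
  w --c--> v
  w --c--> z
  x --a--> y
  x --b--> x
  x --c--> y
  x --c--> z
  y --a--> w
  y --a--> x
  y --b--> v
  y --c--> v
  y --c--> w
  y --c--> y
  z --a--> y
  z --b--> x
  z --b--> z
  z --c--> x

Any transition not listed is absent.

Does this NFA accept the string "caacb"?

Yes

Start in {v}.
Read 'c': v→{x}; now {x}.
Read 'a': x→{y}; now {y}.
Read 'a': y→{w, x}; now {w, x}.
Read 'c': w→{v, z}, x→{y, z}; now {v, y, z}.
Read 'b': v→{x}, y→{v}, z→{x, z}; now {v, x, z}.
The final set {v, x, z} contains the accepting states v, x.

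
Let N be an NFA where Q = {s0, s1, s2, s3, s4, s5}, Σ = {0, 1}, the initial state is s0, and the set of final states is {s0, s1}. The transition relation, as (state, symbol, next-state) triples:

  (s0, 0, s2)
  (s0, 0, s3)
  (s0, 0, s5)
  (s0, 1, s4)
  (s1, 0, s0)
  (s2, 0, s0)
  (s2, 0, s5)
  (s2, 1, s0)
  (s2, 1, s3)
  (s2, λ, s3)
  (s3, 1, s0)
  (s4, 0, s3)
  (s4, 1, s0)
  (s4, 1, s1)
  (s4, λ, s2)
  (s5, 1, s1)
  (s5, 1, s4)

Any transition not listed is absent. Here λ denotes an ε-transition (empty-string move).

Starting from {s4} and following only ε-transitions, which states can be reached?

{s2, s3, s4}

Begin with {s4}.
ε-move s4 → s2; add s2.
ε-move s2 → s3; add s3.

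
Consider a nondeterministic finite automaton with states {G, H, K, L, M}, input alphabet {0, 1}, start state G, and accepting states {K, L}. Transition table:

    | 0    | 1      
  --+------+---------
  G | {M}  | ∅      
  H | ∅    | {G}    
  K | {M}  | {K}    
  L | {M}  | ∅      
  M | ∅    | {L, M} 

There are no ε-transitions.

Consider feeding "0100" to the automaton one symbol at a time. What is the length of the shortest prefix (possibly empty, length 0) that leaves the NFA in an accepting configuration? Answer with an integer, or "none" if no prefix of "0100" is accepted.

Start in {G}.
Read '0': {G} → {M}.
Read '1': {M} → {L, M}.
None of the earlier sets intersect F, but {L, M} does.

2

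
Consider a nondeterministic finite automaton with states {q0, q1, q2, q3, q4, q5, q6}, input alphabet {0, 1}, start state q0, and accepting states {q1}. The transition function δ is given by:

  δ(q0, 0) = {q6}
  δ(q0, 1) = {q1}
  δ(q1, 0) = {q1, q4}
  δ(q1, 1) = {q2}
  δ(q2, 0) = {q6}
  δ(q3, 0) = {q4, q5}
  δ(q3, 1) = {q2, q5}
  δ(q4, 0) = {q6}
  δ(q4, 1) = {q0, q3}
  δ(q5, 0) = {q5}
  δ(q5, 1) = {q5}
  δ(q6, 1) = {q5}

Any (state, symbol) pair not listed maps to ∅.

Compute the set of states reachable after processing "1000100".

{q5, q6}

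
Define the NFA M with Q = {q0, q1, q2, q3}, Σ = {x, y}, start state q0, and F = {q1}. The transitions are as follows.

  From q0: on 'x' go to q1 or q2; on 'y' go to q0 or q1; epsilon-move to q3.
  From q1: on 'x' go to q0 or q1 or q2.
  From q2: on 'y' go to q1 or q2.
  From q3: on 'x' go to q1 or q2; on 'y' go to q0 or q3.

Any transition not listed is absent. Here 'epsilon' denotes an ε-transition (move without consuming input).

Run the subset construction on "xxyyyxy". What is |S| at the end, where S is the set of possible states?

Start: ε-closure({q0}) = {q0, q3}.
Read 'x': q0→{q1, q2}, q3→{q1, q2}; now {q1, q2}.
Read 'x': q1→{q0, q1, q2}, q2→∅; union {q0, q1, q2}; ε-closure = {q0, q1, q2, q3}.
Read 'y': q0→{q0, q1}, q1→∅, q2→{q1, q2}, q3→{q0, q3}; now {q0, q1, q2, q3}.
Read 'y': q0→{q0, q1}, q1→∅, q2→{q1, q2}, q3→{q0, q3}; now {q0, q1, q2, q3}.
Read 'y': q0→{q0, q1}, q1→∅, q2→{q1, q2}, q3→{q0, q3}; now {q0, q1, q2, q3}.
Read 'x': q0→{q1, q2}, q1→{q0, q1, q2}, q2→∅, q3→{q1, q2}; union {q0, q1, q2}; ε-closure = {q0, q1, q2, q3}.
Read 'y': q0→{q0, q1}, q1→∅, q2→{q1, q2}, q3→{q0, q3}; now {q0, q1, q2, q3}.
That set has 4 states.

4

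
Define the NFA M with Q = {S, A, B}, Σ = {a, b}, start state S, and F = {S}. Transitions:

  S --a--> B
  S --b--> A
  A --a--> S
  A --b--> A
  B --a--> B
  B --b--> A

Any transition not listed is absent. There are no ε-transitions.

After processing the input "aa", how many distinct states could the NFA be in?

Start in {S}.
Read 'a': S→{B}; now {B}.
Read 'a': B→{B}; now {B}.
That set has 1 state.

1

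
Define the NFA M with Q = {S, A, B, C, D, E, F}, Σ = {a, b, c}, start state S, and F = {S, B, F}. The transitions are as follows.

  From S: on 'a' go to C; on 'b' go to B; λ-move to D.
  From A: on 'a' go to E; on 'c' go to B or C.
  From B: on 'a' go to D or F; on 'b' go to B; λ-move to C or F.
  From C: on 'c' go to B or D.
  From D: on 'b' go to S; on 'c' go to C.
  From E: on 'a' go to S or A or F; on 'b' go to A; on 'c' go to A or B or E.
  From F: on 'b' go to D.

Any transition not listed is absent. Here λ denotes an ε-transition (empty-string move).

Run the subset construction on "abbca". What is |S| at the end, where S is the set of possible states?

Start: ε-closure({S}) = {S, D}.
Read 'a': S→{C}, D→∅; now {C}.
Read 'b': C→∅; now ∅.
The set is empty and remains empty for the remaining 3 symbols.
That set has 0 states.

0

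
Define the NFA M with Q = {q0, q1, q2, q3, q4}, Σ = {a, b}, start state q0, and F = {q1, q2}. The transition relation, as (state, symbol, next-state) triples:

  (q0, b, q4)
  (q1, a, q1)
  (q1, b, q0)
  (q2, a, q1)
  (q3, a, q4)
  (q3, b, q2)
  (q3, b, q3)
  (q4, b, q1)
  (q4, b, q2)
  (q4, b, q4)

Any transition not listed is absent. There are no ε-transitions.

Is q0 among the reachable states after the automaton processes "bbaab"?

Yes

Start in {q0}.
Read 'b': q0→{q4}; now {q4}.
Read 'b': q4→{q1, q2, q4}; now {q1, q2, q4}.
Read 'a': q1→{q1}, q2→{q1}, q4→∅; now {q1}.
Read 'a': q1→{q1}; now {q1}.
Read 'b': q1→{q0}; now {q0}.
State q0 is in {q0}.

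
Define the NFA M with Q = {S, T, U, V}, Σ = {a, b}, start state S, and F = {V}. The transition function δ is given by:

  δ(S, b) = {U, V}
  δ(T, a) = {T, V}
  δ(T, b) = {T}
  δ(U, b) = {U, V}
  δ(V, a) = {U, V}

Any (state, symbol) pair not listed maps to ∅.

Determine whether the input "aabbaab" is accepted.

No

Start in {S}.
Read 'a': {S} → ∅.
The set is empty and remains empty for the remaining 6 symbols.
The final set ∅ contains no accepting state.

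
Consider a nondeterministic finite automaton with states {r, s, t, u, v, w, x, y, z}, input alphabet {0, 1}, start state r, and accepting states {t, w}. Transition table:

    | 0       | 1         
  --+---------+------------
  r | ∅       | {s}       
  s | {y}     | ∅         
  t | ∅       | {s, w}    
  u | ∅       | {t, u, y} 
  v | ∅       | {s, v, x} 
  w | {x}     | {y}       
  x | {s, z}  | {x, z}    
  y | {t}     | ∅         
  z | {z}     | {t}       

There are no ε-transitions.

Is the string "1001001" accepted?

Start in {r}.
Read '1': {r} → {s}.
Read '0': {s} → {y}.
Read '0': {y} → {t}.
Read '1': {t} → {s, w}.
Read '0': {s, w} → {x, y}.
Read '0': {x, y} → {s, t, z}.
Read '1': {s, t, z} → {s, t, w}.
The final set {s, t, w} contains the accepting states t, w.

Yes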